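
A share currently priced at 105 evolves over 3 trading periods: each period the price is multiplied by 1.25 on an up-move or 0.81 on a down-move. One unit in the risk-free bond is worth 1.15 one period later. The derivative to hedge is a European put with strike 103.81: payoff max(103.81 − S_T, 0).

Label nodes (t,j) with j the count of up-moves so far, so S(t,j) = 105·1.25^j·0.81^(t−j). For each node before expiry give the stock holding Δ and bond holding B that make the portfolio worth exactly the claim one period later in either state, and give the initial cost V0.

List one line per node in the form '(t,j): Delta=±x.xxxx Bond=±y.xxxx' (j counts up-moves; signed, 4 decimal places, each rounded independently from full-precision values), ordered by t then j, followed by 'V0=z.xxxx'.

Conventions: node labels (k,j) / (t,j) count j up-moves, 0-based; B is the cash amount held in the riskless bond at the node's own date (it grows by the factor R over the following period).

(0,0): Delta=-0.1274 Bond=15.1365
(1,0): Delta=-0.4778 Bond=47.2153
(1,1): Delta=-0.0606 Bond=8.6398
(2,0): Delta=-1.0000 Bond=90.2696
(2,1): Delta=-0.3783 Bond=43.7176
(2,2): Delta=0.0000 Bond=0.0000
V0=1.7639

Since d<R<u, set p* = (R−d)/(u−d) = 0.7727; price each node as the discounted p*-expectation of its children.
Payoffs at expiry: V(3,0)=48.0087, V(3,1)=17.6969, V(3,2)=0.0000, V(3,3)=0.0000
Node (2,0) S=68.8905: V=(p*·17.6969+(1−p*)·48.0087)/1.15=21.3791; Δ=(17.6969−48.0087)/(86.1131−55.8013)=-1.0000; B=V−Δ·S=90.2696
Node (2,1) S=106.3125: V=(p*·0.0000+(1−p*)·17.6969)/1.15=3.4974; Δ=(0.0000−17.6969)/(132.8906−86.1131)=-0.3783; B=V−Δ·S=43.7176
Node (2,2) S=164.0625: V=(p*·0.0000+(1−p*)·0.0000)/1.15=0.0000; Δ=(0.0000−0.0000)/(205.0781−132.8906)=0.0000; B=V−Δ·S=0.0000
Node (1,0) S=85.0500: V=(p*·3.4974+(1−p*)·21.3791)/1.15=6.5751; Δ=(3.4974−21.3791)/(106.3125−68.8905)=-0.4778; B=V−Δ·S=47.2153
Node (1,1) S=131.2500: V=(p*·0.0000+(1−p*)·3.4974)/1.15=0.6912; Δ=(0.0000−3.4974)/(164.0625−106.3125)=-0.0606; B=V−Δ·S=8.6398
Node (0,0) S=105.0000: V=(p*·0.6912+(1−p*)·6.5751)/1.15=1.7639; Δ=(0.6912−6.5751)/(131.2500−85.0500)=-0.1274; B=V−Δ·S=15.1365
As a check, the time-0 holding Δ(0,0)·S0 + B(0,0) comes to 1.7639 — exactly V0.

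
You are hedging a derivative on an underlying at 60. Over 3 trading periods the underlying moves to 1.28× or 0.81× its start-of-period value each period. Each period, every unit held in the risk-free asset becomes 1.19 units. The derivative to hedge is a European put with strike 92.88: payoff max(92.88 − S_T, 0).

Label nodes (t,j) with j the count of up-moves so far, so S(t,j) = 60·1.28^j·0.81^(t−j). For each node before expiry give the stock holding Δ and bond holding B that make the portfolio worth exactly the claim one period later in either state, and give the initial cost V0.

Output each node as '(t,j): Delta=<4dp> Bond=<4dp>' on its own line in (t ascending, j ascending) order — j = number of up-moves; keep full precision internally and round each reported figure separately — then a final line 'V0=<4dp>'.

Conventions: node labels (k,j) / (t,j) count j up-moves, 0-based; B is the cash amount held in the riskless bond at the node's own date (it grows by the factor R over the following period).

No-arbitrage ⇒ martingale measure with p* = (R−d)/(u−d) = 0.8085.
Payoffs at expiry: V(3,0)=60.9935, V(3,1)=42.4915, V(3,2)=13.2538, V(3,3)=0.0000
  t=2,j=0: stock 39.3660 → up 50.3885 (V=42.4915), down 31.8865 (V=60.9935). Price 38.6844; hedge Δ=-1.0000, bond B=78.0504.
  t=2,j=1: stock 62.2080 → up 79.6262 (V=13.2538), down 50.3885 (V=42.4915). Price 15.8424; hedge Δ=-1.0000, bond B=78.0504.
  t=2,j=2: stock 98.3040 → up 125.8291 (V=0.0000), down 79.6262 (V=13.2538). Price 2.1327; hedge Δ=-0.2869, bond B=30.3322.
  t=1,j=0: stock 48.6000 → up 62.2080 (V=15.8424), down 39.3660 (V=38.6844). Price 16.9886; hedge Δ=-1.0000, bond B=65.5886.
  t=1,j=1: stock 76.8000 → up 98.3040 (V=2.1327), down 62.2080 (V=15.8424). Price 3.9983; hedge Δ=-0.3798, bond B=33.1679.
  t=0,j=0: stock 60.0000 → up 76.8000 (V=3.9983), down 48.6000 (V=16.9886). Price 5.4503; hedge Δ=-0.4606, bond B=33.0891.
Check: Δ(0,0)·S0 + B(0,0) = 5.4503 = V0.

(0,0): Delta=-0.4606 Bond=33.0891
(1,0): Delta=-1.0000 Bond=65.5886
(1,1): Delta=-0.3798 Bond=33.1679
(2,0): Delta=-1.0000 Bond=78.0504
(2,1): Delta=-1.0000 Bond=78.0504
(2,2): Delta=-0.2869 Bond=30.3322
V0=5.4503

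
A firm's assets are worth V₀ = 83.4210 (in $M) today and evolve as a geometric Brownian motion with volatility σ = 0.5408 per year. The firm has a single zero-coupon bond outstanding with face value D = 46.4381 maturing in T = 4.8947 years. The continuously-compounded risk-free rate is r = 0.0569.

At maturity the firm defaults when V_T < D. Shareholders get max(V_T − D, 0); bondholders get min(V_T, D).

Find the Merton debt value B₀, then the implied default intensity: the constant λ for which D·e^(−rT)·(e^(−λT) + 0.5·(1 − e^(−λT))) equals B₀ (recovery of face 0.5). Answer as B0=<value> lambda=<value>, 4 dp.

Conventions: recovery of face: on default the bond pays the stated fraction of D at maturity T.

Apply the equity-as-call identities (strike 46.4381, horizon 4.8947 years):
d₁ = [ln(V₀/D) + (r + σ²/2)T] / (σ√T)
   = [ln(83.4210/46.4381) + (0.0569 + 0.5·0.5408²)·4.8947] / (0.5408·√4.8947)
   = [0.585780 + 0.994272] / 1.196464 = 1.320601
d₂ = d₁ − σ√T = 1.320601 − 1.196464 = 0.124137
N(d₁) = 0.906683,  N(d₂) = 0.549396,  e^(−rT) = 0.756912
E₀ = V₀·N(d₁) − D·e^(−rT)·N(d₂)
   = 83.4210·0.906683 − 46.4381·0.756912·0.549396 = 56.325344
B₀ = V₀ − E₀ = 83.4210 − 56.325344 = 27.095656
e^(−λT) = (B₀·e^(rT)/D − 0.5)/(1 − 0.5) = (27.0957·1.321158/46.4381 − 0.5)/0.5 = 0.54173809
λ = −ln(0.54173809)/4.8947 = 0.125232

B0=27.0957 lambda=0.1252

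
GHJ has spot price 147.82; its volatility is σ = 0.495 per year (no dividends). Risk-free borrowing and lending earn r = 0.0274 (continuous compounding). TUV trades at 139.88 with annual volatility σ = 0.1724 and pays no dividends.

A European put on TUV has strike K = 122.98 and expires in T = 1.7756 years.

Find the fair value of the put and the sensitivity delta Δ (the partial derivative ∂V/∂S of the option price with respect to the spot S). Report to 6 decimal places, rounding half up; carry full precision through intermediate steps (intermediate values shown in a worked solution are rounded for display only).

σ√T = 0.1724·√1.7756 = 0.229726
d₁ = (ln(S/K) + (r+σ²/2)T) / (σ√T) = (ln(139.88/122.98) + (0.0274+0.1724²/2)·1.7756) / 0.229726 = (0.128763 + 0.075038) / 0.229726 = 0.887151
d₂ = d₁ − σ√T = 0.887151 − 0.229726 = 0.657426
e^{−rT} = 0.952513
N(−d₁) = 0.187499,  N(−d₂) = 0.255454
Put price V = K·e^{−rT}·N(−d₂) − S·N(−d₁) = 29.923857 − 26.227318 = 3.696539
Δ = −N(−d₁) = -0.187499

price = 3.696539
Δ = -0.187499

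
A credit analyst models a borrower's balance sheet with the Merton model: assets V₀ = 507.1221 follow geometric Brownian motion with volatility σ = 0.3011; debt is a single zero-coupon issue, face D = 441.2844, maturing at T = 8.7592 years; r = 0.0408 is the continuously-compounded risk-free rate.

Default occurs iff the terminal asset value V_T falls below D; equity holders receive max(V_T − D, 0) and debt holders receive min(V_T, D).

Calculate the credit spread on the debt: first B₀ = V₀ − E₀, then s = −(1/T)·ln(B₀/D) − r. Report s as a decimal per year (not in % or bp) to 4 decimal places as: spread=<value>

Apply the equity-as-call identities (strike 441.2844, horizon 8.7592 years):
d₁ = [ln(V₀/D) + (r + σ²/2)T] / (σ√T)
   = [ln(507.1221/441.2844) + (0.0408 + 0.5·0.3011²)·8.7592] / (0.3011·√8.7592)
   = [0.139062 + 0.754435] / 0.891134 = 1.002652
d₂ = d₁ − σ√T = 1.002652 − 0.891134 = 0.111518
N(d₁) = 0.841986,  N(d₂) = 0.544397,  e^(−rT) = 0.699510
E₀ = V₀·N(d₁) − D·e^(−rT)·N(d₂)
   = 507.1221·0.841986 − 441.2844·0.699510·0.544397 = 258.943445
B₀ = V₀ − E₀ = 507.1221 − 258.943445 = 248.178655
spread = −(1/T)·ln(B₀/D) − r = −(1/8.7592)·ln(248.178655/441.2844) − 0.0408 = 0.02490699

spread=0.0249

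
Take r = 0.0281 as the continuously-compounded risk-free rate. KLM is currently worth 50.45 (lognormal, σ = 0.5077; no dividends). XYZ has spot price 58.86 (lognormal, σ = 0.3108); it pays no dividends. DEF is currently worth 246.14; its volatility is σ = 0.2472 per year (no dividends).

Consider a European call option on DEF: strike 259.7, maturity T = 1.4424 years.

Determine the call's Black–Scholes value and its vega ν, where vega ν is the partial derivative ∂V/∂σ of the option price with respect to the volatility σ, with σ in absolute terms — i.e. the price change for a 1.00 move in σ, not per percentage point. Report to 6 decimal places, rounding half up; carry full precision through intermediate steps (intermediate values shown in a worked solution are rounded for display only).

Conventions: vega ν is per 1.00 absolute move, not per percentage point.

price = 27.643746
ν = 117.292783

σ√T = 0.2472·√1.4424 = 0.296887
d₁ = (ln(S/K) + (r+σ²/2)T) / (σ√T) = (ln(246.14/259.7) + (0.0281+0.2472²/2)·1.4424) / 0.296887 = (-0.053627 + 0.084602) / 0.296887 = 0.104335
d₂ = d₁ − σ√T = 0.104335 − 0.296887 = -0.192552
e^{−rT} = 0.960279
N(d₁) = 0.541548,  N(d₂) = 0.423655
Call price V = S·N(d₁) − K·e^{−rT}·N(d₂) = 133.296706 − 105.652959 = 27.643746
φ(d₁) = (1/√(2π))·e^{−d₁²/2} = 0.396777
ν = S·φ(d₁)·√T = 117.292783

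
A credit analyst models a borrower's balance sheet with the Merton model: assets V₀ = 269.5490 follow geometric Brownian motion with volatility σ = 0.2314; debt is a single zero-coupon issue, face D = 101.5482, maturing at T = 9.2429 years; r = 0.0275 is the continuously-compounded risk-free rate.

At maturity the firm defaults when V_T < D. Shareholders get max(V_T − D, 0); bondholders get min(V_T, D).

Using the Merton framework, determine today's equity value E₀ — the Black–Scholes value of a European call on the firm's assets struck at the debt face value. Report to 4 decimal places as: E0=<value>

Apply the equity-as-call identities (strike 101.5482, horizon 9.2429 years):
d₁ = [ln(V₀/D) + (r + σ²/2)T] / (σ√T)
   = [ln(269.5490/101.5482) + (0.0275 + 0.5·0.2314²)·9.2429] / (0.2314·√9.2429)
   = [0.976217 + 0.501640] / 0.703505 = 2.100703
d₂ = d₁ − σ√T = 2.100703 − 0.703505 = 1.397198
N(d₁) = 0.982166,  N(d₂) = 0.918823,  e^(−rT) = 0.775552
E₀ = V₀·N(d₁) − D·e^(−rT)·N(d₂)
   = 269.5490·0.982166 − 101.5482·0.775552·0.918823 = 192.379222

E0=192.3792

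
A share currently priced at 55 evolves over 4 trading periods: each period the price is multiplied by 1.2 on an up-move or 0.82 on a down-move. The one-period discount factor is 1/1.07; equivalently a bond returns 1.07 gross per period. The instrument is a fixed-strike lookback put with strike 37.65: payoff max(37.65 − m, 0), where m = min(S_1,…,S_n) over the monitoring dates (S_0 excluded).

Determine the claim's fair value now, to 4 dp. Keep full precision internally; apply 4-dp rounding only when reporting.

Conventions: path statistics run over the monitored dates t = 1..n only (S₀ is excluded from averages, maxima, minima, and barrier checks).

Set p* = 0.6579 (from d < R < u); the path-dependent value is the discounted p*-expectation over all price paths.
Enumerate all 2^4 = 16 price paths (U = up ×1.2, D = down ×0.82); each path with k up-moves has probability p*^k·(1−p*)^(4−k).
DDDD: m=24.8667, payoff=12.7833, prob=0.013697
UDDD: m=36.3903, payoff=1.2597, prob=0.026341
DUDD: m=36.3903, payoff=1.2597, prob=0.026341
UUDD: m=53.2541, payoff=0.0000, prob=0.050656
DDUD: m=36.3903, payoff=1.2597, prob=0.026341
UDUD: m=53.2541, payoff=0.0000, prob=0.050656
DUUD: m=45.1000, payoff=0.0000, prob=0.050656
UUUD: m=66.0000, payoff=0.0000, prob=0.097416
DDDU: m=30.3252, payoff=7.3248, prob=0.026341
UDDU: m=44.3784, payoff=0.0000, prob=0.050656
DUDU: m=44.3784, payoff=0.0000, prob=0.050656
UUDU: m=64.9440, payoff=0.0000, prob=0.097416
DDUU: m=36.9820, payoff=0.6680, prob=0.050656
UDUU: m=54.1200, payoff=0.0000, prob=0.097416
DUUU: m=45.1000, payoff=0.0000, prob=0.097416
UUUU: m=66.0000, payoff=0.0000, prob=0.187338
Price = Σ prob·payoff / R^4 = 0.501427 / 1.310796 = 0.3825

price = 0.3825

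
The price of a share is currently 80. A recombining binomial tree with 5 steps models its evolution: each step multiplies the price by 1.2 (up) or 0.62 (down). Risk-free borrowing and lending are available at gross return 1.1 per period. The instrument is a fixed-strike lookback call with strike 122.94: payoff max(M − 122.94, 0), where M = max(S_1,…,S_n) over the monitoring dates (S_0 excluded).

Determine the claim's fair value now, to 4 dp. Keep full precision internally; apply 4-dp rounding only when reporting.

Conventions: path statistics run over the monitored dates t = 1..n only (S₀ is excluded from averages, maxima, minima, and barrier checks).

Under the martingale measure an up-move has probability p* = 0.8276; value the claim as the probability-weighted average of per-path payoffs, discounted 5 periods at R = 1.1.
Enumerate all 2^5 = 32 price paths (U = up ×1.2, D = down ×0.62); each path with k up-moves has probability p*^k·(1−p*)^(5−k).
DDDDD: M=49.6000, payoff=0.0000, prob=0.000152
UDDDD: M=96.0000, payoff=0.0000, prob=0.000731
DUDDD: M=59.5200, payoff=0.0000, prob=0.000731
UUDDD: M=115.2000, payoff=0.0000, prob=0.003510
DDUDD: M=49.6000, payoff=0.0000, prob=0.000731
UDUDD: M=96.0000, payoff=0.0000, prob=0.003510
DUUDD: M=71.4240, payoff=0.0000, prob=0.003510
UUUDD: M=138.2400, payoff=15.3000, prob=0.016849
DDDUD: M=49.6000, payoff=0.0000, prob=0.000731
UDDUD: M=96.0000, payoff=0.0000, prob=0.003510
DUDUD: M=59.5200, payoff=0.0000, prob=0.003510
UUDUD: M=115.2000, payoff=0.0000, prob=0.016849
DDUUD: M=49.6000, payoff=0.0000, prob=0.003510
UDUUD: M=96.0000, payoff=0.0000, prob=0.016849
DUUUD: M=85.7088, payoff=0.0000, prob=0.016849
UUUUD: M=165.8880, payoff=42.9480, prob=0.080877
DDDDU: M=49.6000, payoff=0.0000, prob=0.000731
UDDDU: M=96.0000, payoff=0.0000, prob=0.003510
DUDDU: M=59.5200, payoff=0.0000, prob=0.003510
UUDDU: M=115.2000, payoff=0.0000, prob=0.016849
DDUDU: M=49.6000, payoff=0.0000, prob=0.003510
UDUDU: M=96.0000, payoff=0.0000, prob=0.016849
DUUDU: M=71.4240, payoff=0.0000, prob=0.016849
UUUDU: M=138.2400, payoff=15.3000, prob=0.080877
DDDUU: M=49.6000, payoff=0.0000, prob=0.003510
UDDUU: M=96.0000, payoff=0.0000, prob=0.016849
DUDUU: M=59.5200, payoff=0.0000, prob=0.016849
UUDUU: M=115.2000, payoff=0.0000, prob=0.080877
DDUUU: M=53.1395, payoff=0.0000, prob=0.016849
UDUUU: M=102.8506, payoff=0.0000, prob=0.080877
DUUUU: M=102.8506, payoff=0.0000, prob=0.080877
UUUUU: M=199.0656, payoff=76.1256, prob=0.388210
Price = Σ prob·payoff / R^5 = 34.521404 / 1.610510 = 21.4351

price = 21.4351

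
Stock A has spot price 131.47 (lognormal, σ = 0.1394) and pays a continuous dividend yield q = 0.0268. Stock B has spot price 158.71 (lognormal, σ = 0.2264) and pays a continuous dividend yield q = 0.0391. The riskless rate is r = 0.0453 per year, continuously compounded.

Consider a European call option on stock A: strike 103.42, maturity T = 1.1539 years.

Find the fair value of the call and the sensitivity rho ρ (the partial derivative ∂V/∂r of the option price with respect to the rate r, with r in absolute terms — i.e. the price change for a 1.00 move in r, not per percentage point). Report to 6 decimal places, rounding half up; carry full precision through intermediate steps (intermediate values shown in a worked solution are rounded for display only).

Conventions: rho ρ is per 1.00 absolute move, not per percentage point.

price = 29.587227
ρ = 107.886802

σ√T = 0.1394·√1.1539 = 0.149743
d₁ = (ln(S/K) + (r−q+σ²/2)T) / (σ√T) = (ln(131.47/103.42) + (0.0453−0.0268+0.1394²/2)·1.1539) / 0.149743 = (0.239980 + 0.032559) / 0.149743 = 1.820043
d₂ = d₁ − σ√T = 1.820043 − 0.149743 = 1.670300
e^{−rT} = 0.949071
e^{−qT} = 0.969549
N(d₁) = 0.965624,  N(d₂) = 0.952570
Call price V = S·e^{−qT}·N(d₁) − K·e^{−rT}·N(d₂) = 123.084759 − 93.497531 = 29.587227
ρ = K·T·e^{−rT}·N(d₂) = 107.886802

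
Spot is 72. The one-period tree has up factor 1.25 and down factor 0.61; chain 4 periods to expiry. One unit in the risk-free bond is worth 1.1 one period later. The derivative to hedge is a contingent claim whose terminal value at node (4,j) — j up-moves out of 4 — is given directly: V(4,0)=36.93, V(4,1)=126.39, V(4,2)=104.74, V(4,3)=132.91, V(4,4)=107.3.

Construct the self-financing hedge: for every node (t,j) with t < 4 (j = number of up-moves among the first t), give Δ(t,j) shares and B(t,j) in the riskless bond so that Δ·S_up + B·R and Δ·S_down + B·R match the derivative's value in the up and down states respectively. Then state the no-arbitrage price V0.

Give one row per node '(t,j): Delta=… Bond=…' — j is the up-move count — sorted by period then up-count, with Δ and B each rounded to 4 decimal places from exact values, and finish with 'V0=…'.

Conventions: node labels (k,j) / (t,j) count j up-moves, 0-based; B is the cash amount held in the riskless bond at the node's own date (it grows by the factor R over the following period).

The replicating-portfolio and risk-neutral prices coincide; use p* = (1.1−0.61)/(1.25−0.61) = 0.7656 for the latter.
Expiry values: V(4,0)=36.9300, V(4,1)=126.3900, V(4,2)=104.7400, V(4,3)=132.9100, V(4,4)=107.3000
(3,0): S=16.3426. Δ = (V_up−V_dn)/(S_up−S_dn) = (126.3900−36.9300)/(20.4283−9.9690) = 8.5532. V = [p*·126.3900 + (1−p*)·36.9300]/1.1 = 95.8389. B = V − Δ·S = -43.9423.
(3,1): S=33.4890. Δ = (V_up−V_dn)/(S_up−S_dn) = (104.7400−126.3900)/(41.8612−20.4283) = -1.0101. V = [p*·104.7400 + (1−p*)·126.3900]/1.1 = 99.8311. B = V − Δ·S = 133.6592.
(3,2): S=68.6250. Δ = (V_up−V_dn)/(S_up−S_dn) = (132.9100−104.7400)/(85.7812−41.8612) = 0.6414. V = [p*·132.9100 + (1−p*)·104.7400]/1.1 = 114.8251. B = V − Δ·S = 70.8095.
(3,3): S=140.6250. Δ = (V_up−V_dn)/(S_up−S_dn) = (107.3000−132.9100)/(175.7812−85.7812) = -0.2846. V = [p*·107.3000 + (1−p*)·132.9100]/1.1 = 103.0021. B = V − Δ·S = 143.0178.
(2,0): S=26.7912. Δ = (V_up−V_dn)/(S_up−S_dn) = (99.8311−95.8389)/(33.4890−16.3426) = 0.2328. V = [p*·99.8311 + (1−p*)·95.8389]/1.1 = 89.9049. B = V − Δ·S = 83.6672.
(2,1): S=54.9000. Δ = (V_up−V_dn)/(S_up−S_dn) = (114.8251−99.8311)/(68.6250−33.4890) = 0.4267. V = [p*·114.8251 + (1−p*)·99.8311]/1.1 = 101.1917. B = V − Δ·S = 77.7636.
(2,2): S=112.5000. Δ = (V_up−V_dn)/(S_up−S_dn) = (103.0021−114.8251)/(140.6250−68.6250) = -0.1642. V = [p*·103.0021 + (1−p*)·114.8251]/1.1 = 96.1574. B = V − Δ·S = 114.6309.
(1,0): S=43.9200. Δ = (V_up−V_dn)/(S_up−S_dn) = (101.1917−89.9049)/(54.9000−26.7912) = 0.4015. V = [p*·101.1917 + (1−p*)·89.9049]/1.1 = 89.5876. B = V − Δ·S = 71.9520.
(1,1): S=90.0000. Δ = (V_up−V_dn)/(S_up−S_dn) = (96.1574−101.1917)/(112.5000−54.9000) = -0.0874. V = [p*·96.1574 + (1−p*)·101.1917]/1.1 = 88.4885. B = V − Δ·S = 96.3546.
(0,0): S=72.0000. Δ = (V_up−V_dn)/(S_up−S_dn) = (88.4885−89.5876)/(90.0000−43.9200) = -0.0239. V = [p*·88.4885 + (1−p*)·89.5876]/1.1 = 80.6783. B = V − Δ·S = 82.3957.
As a check, the time-0 holding Δ(0,0)·S0 + B(0,0) comes to 80.6783 — exactly V0.

(0,0): Delta=-0.0239 Bond=82.3957
(1,0): Delta=0.4015 Bond=71.9520
(1,1): Delta=-0.0874 Bond=96.3546
(2,0): Delta=0.2328 Bond=83.6672
(2,1): Delta=0.4267 Bond=77.7636
(2,2): Delta=-0.1642 Bond=114.6309
(3,0): Delta=8.5532 Bond=-43.9423
(3,1): Delta=-1.0101 Bond=133.6592
(3,2): Delta=0.6414 Bond=70.8095
(3,3): Delta=-0.2846 Bond=143.0178
V0=80.6783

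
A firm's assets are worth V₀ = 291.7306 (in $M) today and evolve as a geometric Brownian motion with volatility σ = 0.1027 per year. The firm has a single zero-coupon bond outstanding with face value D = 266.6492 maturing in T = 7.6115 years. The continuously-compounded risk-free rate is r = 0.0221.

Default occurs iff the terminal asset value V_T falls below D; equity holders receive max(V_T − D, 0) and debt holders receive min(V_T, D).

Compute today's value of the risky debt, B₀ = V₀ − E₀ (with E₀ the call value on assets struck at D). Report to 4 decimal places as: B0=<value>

B0=218.2577

Apply the equity-as-call identities (strike 266.6492, horizon 7.6115 years):
d₁ = [ln(V₀/D) + (r + σ²/2)T] / (σ√T)
   = [ln(291.7306/266.6492) + (0.0221 + 0.5·0.1027²)·7.6115] / (0.1027·√7.6115)
   = [0.089897 + 0.208354] / 0.283338 = 1.052633
d₂ = d₁ − σ√T = 1.052633 − 0.283338 = 0.769294
N(d₁) = 0.853745,  N(d₂) = 0.779141,  e^(−rT) = 0.845173
E₀ = V₀·N(d₁) − D·e^(−rT)·N(d₂)
   = 291.7306·0.853745 − 266.6492·0.845173·0.779141 = 73.472865
B₀ = V₀ − E₀ = 291.7306 − 73.472865 = 218.257735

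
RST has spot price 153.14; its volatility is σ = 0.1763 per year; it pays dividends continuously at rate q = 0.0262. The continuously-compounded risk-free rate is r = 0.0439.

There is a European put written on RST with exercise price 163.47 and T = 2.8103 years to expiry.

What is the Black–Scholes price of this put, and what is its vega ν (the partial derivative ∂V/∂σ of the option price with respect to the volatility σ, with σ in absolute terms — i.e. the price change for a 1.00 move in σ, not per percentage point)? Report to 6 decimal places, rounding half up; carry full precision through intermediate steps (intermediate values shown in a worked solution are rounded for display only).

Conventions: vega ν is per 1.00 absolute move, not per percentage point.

price = 17.981285
ν = 94.717340

σ√T = 0.1763·√2.8103 = 0.295548
d₁ = (ln(S/K) + (r−q+σ²/2)T) / (σ√T) = (ln(153.14/163.47) + (0.0439−0.0262+0.1763²/2)·2.8103) / 0.295548 = (-0.065277 + 0.093417) / 0.295548 = 0.095212
d₂ = d₁ − σ√T = 0.095212 − 0.295548 = -0.200336
e^{−rT} = 0.883935
e^{−qT} = 0.929015
N(−d₁) = 0.462073,  N(−d₂) = 0.579391
Put price V = K·e^{−rT}·N(−d₂) − S·e^{−qT}·N(−d₁) = 83.720172 − 65.738888 = 17.981285
φ(d₁) = (1/√(2π))·e^{−d₁²/2} = 0.397138
ν = S·e^{−qT}·φ(d₁)·√T = 94.717340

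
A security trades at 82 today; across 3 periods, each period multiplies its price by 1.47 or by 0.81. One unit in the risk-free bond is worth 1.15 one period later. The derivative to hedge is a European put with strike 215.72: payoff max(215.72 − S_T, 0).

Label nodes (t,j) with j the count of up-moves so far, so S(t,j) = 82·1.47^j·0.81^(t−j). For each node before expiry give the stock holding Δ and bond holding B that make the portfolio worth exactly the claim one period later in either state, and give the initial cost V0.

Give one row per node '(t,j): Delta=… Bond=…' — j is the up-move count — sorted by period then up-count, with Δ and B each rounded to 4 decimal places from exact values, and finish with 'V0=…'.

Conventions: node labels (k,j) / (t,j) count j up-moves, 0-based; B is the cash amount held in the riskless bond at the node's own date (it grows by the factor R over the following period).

(0,0): Delta=-0.8341 Bond=132.2552
(1,0): Delta=-1.0000 Bond=163.1153
(1,1): Delta=-0.7480 Bond=141.7199
(2,0): Delta=-1.0000 Bond=187.5826
(2,1): Delta=-1.0000 Bond=187.5826
(2,2): Delta=-0.6173 Bond=139.8205
V0=63.8624

Risk-neutral probability p* = (R−d)/(u−d) = (1.15−0.81)/(1.47−0.81) = 0.5152.
Terminal payoffs: V(3,0)=172.1418, V(3,1)=136.6337, V(3,2)=72.1930, V(3,3)=0.0000
(2,0): S=53.8002. Δ = (V_up−V_dn)/(S_up−S_dn) = (136.6337−172.1418)/(79.0863−43.5782) = -1.0000. V = [p*·136.6337 + (1−p*)·172.1418]/1.15 = 133.7824. B = V − Δ·S = 187.5826.
(2,1): S=97.6374. Δ = (V_up−V_dn)/(S_up−S_dn) = (72.1930−136.6337)/(143.5270−79.0863) = -1.0000. V = [p*·72.1930 + (1−p*)·136.6337]/1.15 = 89.9452. B = V − Δ·S = 187.5826.
(2,2): S=177.1938. Δ = (V_up−V_dn)/(S_up−S_dn) = (0.0000−72.1930)/(260.4749−143.5270) = -0.6173. V = [p*·0.0000 + (1−p*)·72.1930]/1.15 = 30.4371. B = V − Δ·S = 139.8205.
(1,0): S=66.4200. Δ = (V_up−V_dn)/(S_up−S_dn) = (89.9452−133.7824)/(97.6374−53.8002) = -1.0000. V = [p*·89.9452 + (1−p*)·133.7824]/1.15 = 96.6953. B = V − Δ·S = 163.1153.
(1,1): S=120.5400. Δ = (V_up−V_dn)/(S_up−S_dn) = (30.4371−89.9452)/(177.1938−97.6374) = -0.7480. V = [p*·30.4371 + (1−p*)·89.9452]/1.15 = 51.5561. B = V − Δ·S = 141.7199.
(0,0): S=82.0000. Δ = (V_up−V_dn)/(S_up−S_dn) = (51.5561−96.6953)/(120.5400−66.4200) = -0.8341. V = [p*·51.5561 + (1−p*)·96.6953]/1.15 = 63.8624. B = V − Δ·S = 132.2552.
As a check, the time-0 holding Δ(0,0)·S0 + B(0,0) comes to 63.8624 — exactly V0.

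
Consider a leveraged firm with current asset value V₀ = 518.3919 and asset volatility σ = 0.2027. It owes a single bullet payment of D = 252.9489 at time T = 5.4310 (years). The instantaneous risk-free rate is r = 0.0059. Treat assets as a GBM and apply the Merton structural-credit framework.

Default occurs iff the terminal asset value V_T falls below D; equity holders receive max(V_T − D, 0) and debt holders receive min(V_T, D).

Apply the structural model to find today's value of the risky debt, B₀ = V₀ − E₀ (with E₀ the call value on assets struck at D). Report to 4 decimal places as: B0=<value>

Apply the equity-as-call identities (strike 252.9489, horizon 5.4310 years):
d₁ = [ln(V₀/D) + (r + σ²/2)T] / (σ√T)
   = [ln(518.3919/252.9489) + (0.0059 + 0.5·0.2027²)·5.4310] / (0.2027·√5.4310)
   = [0.717544 + 0.143615] / 0.472382 = 1.823014
d₂ = d₁ − σ√T = 1.823014 − 0.472382 = 1.350631
N(d₁) = 0.965849,  N(d₂) = 0.911593,  e^(−rT) = 0.968465
E₀ = V₀·N(d₁) − D·e^(−rT)·N(d₂)
   = 518.3919·0.965849 − 252.9489·0.968465·0.911593 = 277.373509
B₀ = V₀ − E₀ = 518.3919 − 277.373509 = 241.018391

B0=241.0184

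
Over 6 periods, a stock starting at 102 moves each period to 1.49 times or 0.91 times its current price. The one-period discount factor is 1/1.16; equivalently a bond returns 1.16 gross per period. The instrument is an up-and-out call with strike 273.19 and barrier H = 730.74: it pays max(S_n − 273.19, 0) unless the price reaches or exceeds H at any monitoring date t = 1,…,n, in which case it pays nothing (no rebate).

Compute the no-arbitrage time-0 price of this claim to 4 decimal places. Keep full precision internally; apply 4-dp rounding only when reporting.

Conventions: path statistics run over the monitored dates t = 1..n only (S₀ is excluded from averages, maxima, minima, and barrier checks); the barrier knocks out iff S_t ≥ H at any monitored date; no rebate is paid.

price = 16.9432

With p* = (R−d)/(u−d) = 0.4310, sum probability × payoff across the paths and divide by R^6.
Enumerate all 2^6 = 64 price paths (U = up ×1.49, D = down ×0.91); each path with k up-moves has probability p*^k·(1−p*)^(6−k).
DDDDDD: M=92.8200, payoff=0.0000, prob=0.033925
UDDDDD: M=151.9800, payoff=0.0000, prob=0.025701
DUDDDD: M=138.3018, payoff=0.0000, prob=0.025701
UUDDDD: M=226.4502, payoff=0.0000, prob=0.019470
DDUDDD: M=125.8546, payoff=0.0000, prob=0.025701
UDUDDD: M=206.0697, payoff=0.0000, prob=0.019470
DUUDDD: M=206.0697, payoff=0.0000, prob=0.019470
UUUDDD: M=337.4108, payoff=0.0000, prob=0.014750
DDDUDD: M=114.5277, payoff=0.0000, prob=0.025701
UDDUDD: M=187.5234, payoff=0.0000, prob=0.019470
DUDUDD: M=187.5234, payoff=0.0000, prob=0.019470
UUDUDD: M=307.0438, payoff=0.0000, prob=0.014750
DDUUDD: M=187.5234, payoff=0.0000, prob=0.019470
UDUUDD: M=307.0438, payoff=0.0000, prob=0.014750
DUUUDD: M=307.0438, payoff=0.0000, prob=0.014750
UUUUDD: M=502.7421, payoff=143.1307, prob=0.011174
DDDDUD: M=104.2202, payoff=0.0000, prob=0.025701
UDDDUD: M=170.6463, payoff=0.0000, prob=0.019470
DUDDUD: M=170.6463, payoff=0.0000, prob=0.019470
UUDDUD: M=279.4099, payoff=0.0000, prob=0.014750
DDUDUD: M=170.6463, payoff=0.0000, prob=0.019470
UDUDUD: M=279.4099, payoff=0.0000, prob=0.014750
DUUDUD: M=279.4099, payoff=0.0000, prob=0.014750
UUUDUD: M=457.4953, payoff=143.1307, prob=0.011174
DDDUUD: M=170.6463, payoff=0.0000, prob=0.019470
UDDUUD: M=279.4099, payoff=0.0000, prob=0.014750
DUDUUD: M=279.4099, payoff=0.0000, prob=0.014750
UUDUUD: M=457.4953, payoff=143.1307, prob=0.011174
DDUUUD: M=279.4099, payoff=0.0000, prob=0.014750
UDUUUD: M=457.4953, payoff=143.1307, prob=0.011174
DUUUUD: M=457.4953, payoff=143.1307, prob=0.011174
UUUUUD: M=749.0857, payoff=0.0000, prob=0.008465
DDDDDU: M=94.8404, payoff=0.0000, prob=0.025701
UDDDDU: M=155.2881, payoff=0.0000, prob=0.019470
DUDDDU: M=155.2881, payoff=0.0000, prob=0.019470
UUDDDU: M=254.2630, payoff=0.0000, prob=0.014750
DDUDDU: M=155.2881, payoff=0.0000, prob=0.019470
UDUDDU: M=254.2630, payoff=0.0000, prob=0.014750
DUUDDU: M=254.2630, payoff=0.0000, prob=0.014750
UUUDDU: M=416.3207, payoff=143.1307, prob=0.011174
DDDUDU: M=155.2881, payoff=0.0000, prob=0.019470
UDDUDU: M=254.2630, payoff=0.0000, prob=0.014750
DUDUDU: M=254.2630, payoff=0.0000, prob=0.014750
UUDUDU: M=416.3207, payoff=143.1307, prob=0.011174
DDUUDU: M=254.2630, payoff=0.0000, prob=0.014750
UDUUDU: M=416.3207, payoff=143.1307, prob=0.011174
DUUUDU: M=416.3207, payoff=143.1307, prob=0.011174
UUUUDU: M=681.6680, payoff=408.4780, prob=0.008465
DDDDUU: M=155.2881, payoff=0.0000, prob=0.019470
UDDDUU: M=254.2630, payoff=0.0000, prob=0.014750
DUDDUU: M=254.2630, payoff=0.0000, prob=0.014750
UUDDUU: M=416.3207, payoff=143.1307, prob=0.011174
DDUDUU: M=254.2630, payoff=0.0000, prob=0.014750
UDUDUU: M=416.3207, payoff=143.1307, prob=0.011174
DUUDUU: M=416.3207, payoff=143.1307, prob=0.011174
UUUDUU: M=681.6680, payoff=408.4780, prob=0.008465
DDDUUU: M=254.2630, payoff=0.0000, prob=0.014750
UDDUUU: M=416.3207, payoff=143.1307, prob=0.011174
DUDUUU: M=416.3207, payoff=143.1307, prob=0.011174
UUDUUU: M=681.6680, payoff=408.4780, prob=0.008465
DDUUUU: M=416.3207, payoff=143.1307, prob=0.011174
UDUUUU: M=681.6680, payoff=408.4780, prob=0.008465
DUUUUU: M=681.6680, payoff=408.4780, prob=0.008465
UUUUUU: M=1116.1377, payoff=0.0000, prob=0.006413
Price = Σ prob·payoff / R^6 = 41.280354 / 2.436396 = 16.9432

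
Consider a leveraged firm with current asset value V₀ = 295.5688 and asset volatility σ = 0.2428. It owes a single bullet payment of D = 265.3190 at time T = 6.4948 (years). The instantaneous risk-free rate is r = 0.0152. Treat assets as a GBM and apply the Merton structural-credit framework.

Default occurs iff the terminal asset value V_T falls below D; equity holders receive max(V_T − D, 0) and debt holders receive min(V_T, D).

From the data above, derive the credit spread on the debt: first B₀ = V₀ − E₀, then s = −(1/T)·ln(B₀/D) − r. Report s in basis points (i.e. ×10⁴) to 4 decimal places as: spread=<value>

Apply the equity-as-call identities (strike 265.3190, horizon 6.4948 years):
d₁ = [ln(V₀/D) + (r + σ²/2)T] / (σ√T)
   = [ln(295.5688/265.3190) + (0.0152 + 0.5·0.2428²)·6.4948] / (0.2428·√6.4948)
   = [0.107969 + 0.290161] / 0.618773 = 0.643418
d₂ = d₁ − σ√T = 0.643418 − 0.618773 = 0.024645
N(d₁) = 0.740024,  N(d₂) = 0.509831,  e^(−rT) = 0.905995
E₀ = V₀·N(d₁) − D·e^(−rT)·N(d₂)
   = 295.5688·0.740024 − 265.3190·0.905995·0.509831 = 96.175855
B₀ = V₀ − E₀ = 295.5688 − 96.175855 = 199.392945
spread = −(1/T)·ln(B₀/D) − r = −(1/6.4948)·ln(199.392945/265.3190) − 0.0152 = 0.02878217
in basis points: 0.02878217 × 10⁴ = 287.8217 bp

spread=287.8217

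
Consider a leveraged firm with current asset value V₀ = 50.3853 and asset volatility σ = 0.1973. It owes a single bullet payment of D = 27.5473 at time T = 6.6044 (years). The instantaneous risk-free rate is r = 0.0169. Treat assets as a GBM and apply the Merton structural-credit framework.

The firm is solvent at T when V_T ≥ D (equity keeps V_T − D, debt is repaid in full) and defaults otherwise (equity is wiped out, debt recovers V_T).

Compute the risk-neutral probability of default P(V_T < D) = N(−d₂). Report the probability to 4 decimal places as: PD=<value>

PD=0.1235

Equity is a call on the firm's assets struck at D = 27.5473:
d₁ = [ln(V₀/D) + (r + σ²/2)T] / (σ√T)
   = [ln(50.3853/27.5473) + (0.0169 + 0.5·0.1973²)·6.6044] / (0.1973·√6.6044)
   = [0.603795 + 0.240160] / 0.507042 = 1.664468
d₂ = d₁ − σ√T = 1.664468 − 0.507042 = 1.157426
risk-neutral PD = N(−d₂) = N(-1.157426) = 0.123549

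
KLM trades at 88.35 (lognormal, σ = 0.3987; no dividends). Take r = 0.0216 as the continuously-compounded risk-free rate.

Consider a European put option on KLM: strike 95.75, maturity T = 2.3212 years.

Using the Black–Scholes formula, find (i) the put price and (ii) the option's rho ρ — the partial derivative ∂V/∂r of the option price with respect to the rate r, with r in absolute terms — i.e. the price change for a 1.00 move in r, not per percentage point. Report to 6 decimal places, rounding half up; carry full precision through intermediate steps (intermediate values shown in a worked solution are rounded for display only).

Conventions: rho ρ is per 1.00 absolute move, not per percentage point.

price = 22.794399
ρ = -134.902234

σ√T = 0.3987·√2.3212 = 0.607439
d₁ = (ln(S/K) + (r+σ²/2)T) / (σ√T) = (ln(88.35/95.75) + (0.0216+0.3987²/2)·2.3212) / 0.607439 = (-0.080434 + 0.234629) / 0.607439 = 0.253844
d₂ = d₁ − σ√T = 0.253844 − 0.607439 = -0.353595
e^{−rT} = 0.951098
N(−d₁) = 0.399808,  N(−d₂) = 0.638179
Put price V = K·e^{−rT}·N(−d₂) − S·N(−d₁) = 58.117454 − 35.323055 = 22.794399
ρ = −K·T·e^{−rT}·N(−d₂) = -134.902234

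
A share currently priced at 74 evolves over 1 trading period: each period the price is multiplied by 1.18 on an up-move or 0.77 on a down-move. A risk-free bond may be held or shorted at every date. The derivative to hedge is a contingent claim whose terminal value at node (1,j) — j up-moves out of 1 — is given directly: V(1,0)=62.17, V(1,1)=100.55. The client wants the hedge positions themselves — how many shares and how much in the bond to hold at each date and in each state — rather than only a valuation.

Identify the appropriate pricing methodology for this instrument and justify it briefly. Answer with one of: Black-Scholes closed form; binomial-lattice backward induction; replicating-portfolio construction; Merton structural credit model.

framework: replicating-portfolio construction

Key observation: the deliverable is the dynamic trading strategy on the 1-step tree (spot 74, moves 1.18 and 0.77), so the valuation must go through the node-by-node replicating-portfolio solve.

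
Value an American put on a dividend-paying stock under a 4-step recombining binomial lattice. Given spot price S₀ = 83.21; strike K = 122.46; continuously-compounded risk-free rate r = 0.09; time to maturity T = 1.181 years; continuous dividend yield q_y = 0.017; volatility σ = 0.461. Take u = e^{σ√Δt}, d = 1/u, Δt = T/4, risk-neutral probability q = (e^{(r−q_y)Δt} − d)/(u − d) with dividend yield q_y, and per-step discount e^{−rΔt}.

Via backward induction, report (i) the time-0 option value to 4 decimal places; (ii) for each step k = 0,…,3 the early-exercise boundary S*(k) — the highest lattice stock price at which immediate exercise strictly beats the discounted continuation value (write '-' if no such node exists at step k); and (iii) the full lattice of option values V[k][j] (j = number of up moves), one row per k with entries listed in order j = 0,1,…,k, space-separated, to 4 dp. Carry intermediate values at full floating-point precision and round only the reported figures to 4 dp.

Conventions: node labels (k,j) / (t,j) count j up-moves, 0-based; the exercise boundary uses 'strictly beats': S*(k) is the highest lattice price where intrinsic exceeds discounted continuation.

Δt=0.29525  u=1.28466  d=0.77842  q=0.48074  discount=0.97378
step 4 (expiry): payoffs max(K−S,0) = 91.9091 72.0403 39.2500 0.0000 0.0000
step 3: (k=3,j=0): S=39.2475, K−S=83.2125, hold=80.1978 ⇒ V=83.2125 exercise | (k=3,j=1): S=64.7721, K−S=57.6879, hold=54.8010 ⇒ V=57.6879 exercise | (k=3,j=2): S=106.8965, K−S=15.5635, hold=19.8465 ⇒ V=19.8465 continue | (k=3,j=3): S=176.4164, K−S=0.0000, hold=0.0000 ⇒ V=0.0000 continue  boundary S*=64.7721
step 2: (k=2,j=0): S=50.4197, K−S=72.0403, hold=69.0816 ⇒ V=72.0403 exercise | (k=2,j=1): S=83.2100, K−S=39.2500, hold=38.4604 ⇒ V=39.2500 exercise | (k=2,j=2): S=137.3255, K−S=0.0000, hold=10.0353 ⇒ V=10.0353 continue  boundary S*=83.2100
step 1: (k=1,j=0): S=64.7721, K−S=57.6879, hold=54.8010 ⇒ V=57.6879 exercise | (k=1,j=1): S=106.8965, K−S=15.5635, hold=24.5444 ⇒ V=24.5444 continue  boundary S*=64.7721
step 0: (k=0,j=0): S=83.2100, K−S=39.2500, hold=40.6596 ⇒ V=40.6596 continue  boundary S*=-

price = 40.6596
boundary = - 64.7721 83.2100 64.7721
tree:
40.6596
57.6879 24.5444
72.0403 39.2500 10.0353
83.2125 57.6879 19.8465 0.0000
91.9091 72.0403 39.2500 0.0000 0.0000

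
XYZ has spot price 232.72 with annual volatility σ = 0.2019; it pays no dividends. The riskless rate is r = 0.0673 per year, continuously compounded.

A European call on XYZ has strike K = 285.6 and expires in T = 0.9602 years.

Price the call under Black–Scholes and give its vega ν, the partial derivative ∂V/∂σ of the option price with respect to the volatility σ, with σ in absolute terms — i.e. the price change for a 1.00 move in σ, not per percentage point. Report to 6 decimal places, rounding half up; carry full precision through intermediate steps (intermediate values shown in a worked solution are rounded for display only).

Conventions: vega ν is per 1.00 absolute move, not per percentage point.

σ√T = 0.2019·√0.9602 = 0.197841
d₁ = (ln(S/K) + (r+σ²/2)T) / (σ√T) = (ln(232.72/285.6) + (0.0673+0.2019²/2)·0.9602) / 0.197841 = (-0.204756 + 0.084192) / 0.197841 = -0.609398
d₂ = d₁ − σ√T = -0.609398 − 0.197841 = -0.807239
e^{−rT} = 0.937422
N(d₁) = 0.271130,  N(d₂) = 0.209764
Call price V = S·N(d₁) − K·e^{−rT}·N(d₂) = 63.097453 − 56.159731 = 6.937721
φ(d₁) = (1/√(2π))·e^{−d₁²/2} = 0.331336
ν = S·φ(d₁)·√T = 75.558538

price = 6.937721
ν = 75.558538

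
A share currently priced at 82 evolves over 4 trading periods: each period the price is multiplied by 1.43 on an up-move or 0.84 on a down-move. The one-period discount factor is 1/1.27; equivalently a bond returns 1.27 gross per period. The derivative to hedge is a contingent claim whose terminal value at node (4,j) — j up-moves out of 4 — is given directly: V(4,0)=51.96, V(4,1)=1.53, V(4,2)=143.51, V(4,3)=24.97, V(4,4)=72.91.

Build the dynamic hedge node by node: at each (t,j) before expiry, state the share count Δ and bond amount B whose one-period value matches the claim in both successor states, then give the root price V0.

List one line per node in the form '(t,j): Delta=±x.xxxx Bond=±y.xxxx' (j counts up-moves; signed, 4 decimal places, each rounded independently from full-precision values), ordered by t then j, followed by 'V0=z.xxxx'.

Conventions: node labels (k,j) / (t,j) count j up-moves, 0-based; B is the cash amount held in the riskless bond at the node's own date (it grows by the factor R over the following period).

Arbitrage-free pricing uses the up-move probability p* = (R−d)/(u−d) = 0.7288, discounting each step at R = 1.27.
At maturity the claim pays: V(4,0)=51.9600, V(4,1)=1.5300, V(4,2)=143.5100, V(4,3)=24.9700, V(4,4)=72.9100
Node (3,0) S=48.6017: V=(p*·1.5300+(1−p*)·51.9600)/1.27=11.9732; Δ=(1.5300−51.9600)/(69.5005−40.8255)=-1.7587; B=V−Δ·S=97.4478
Node (3,1) S=82.7387: V=(p*·143.5100+(1−p*)·1.5300)/1.27=82.6826; Δ=(143.5100−1.5300)/(118.3163−69.5005)=2.9085; B=V−Δ·S=-157.9614
Node (3,2) S=140.8527: V=(p*·24.9700+(1−p*)·143.5100)/1.27=44.9736; Δ=(24.9700−143.5100)/(201.4194−118.3163)=-1.4264; B=V−Δ·S=245.8888
Node (3,3) S=239.7850: V=(p*·72.9100+(1−p*)·24.9700)/1.27=47.1727; Δ=(72.9100−24.9700)/(342.8925−201.4194)=0.3389; B=V−Δ·S=-34.0815
Node (2,0) S=57.8592: V=(p*·82.6826+(1−p*)·11.9732)/1.27=50.0057; Δ=(82.6826−11.9732)/(82.7387−48.6017)=2.0713; B=V−Δ·S=-69.8409
Node (2,1) S=98.4984: V=(p*·44.9736+(1−p*)·82.6826)/1.27=43.4644; Δ=(44.9736−82.6826)/(140.8527−82.7387)=-0.6489; B=V−Δ·S=107.3780
Node (2,2) S=167.6818: V=(p*·47.1727+(1−p*)·44.9736)/1.27=36.6743; Δ=(47.1727−44.9736)/(239.7850−140.8527)=0.0222; B=V−Δ·S=32.9469
Node (1,0) S=68.8800: V=(p*·43.4644+(1−p*)·50.0057)/1.27=35.6207; Δ=(43.4644−50.0057)/(98.4984−57.8592)=-0.1610; B=V−Δ·S=46.7076
Node (1,1) S=117.2600: V=(p*·36.6743+(1−p*)·43.4644)/1.27=30.3273; Δ=(36.6743−43.4644)/(167.6818−98.4984)=-0.0981; B=V−Δ·S=41.8359
Node (0,0) S=82.0000: V=(p*·30.3273+(1−p*)·35.6207)/1.27=25.0101; Δ=(30.3273−35.6207)/(117.2600−68.8800)=-0.1094; B=V−Δ·S=33.9820
Sanity check at the root: Δ(0,0)·S0 + B(0,0) reproduces V0 = 25.0101.

(0,0): Delta=-0.1094 Bond=33.9820
(1,0): Delta=-0.1610 Bond=46.7076
(1,1): Delta=-0.0981 Bond=41.8359
(2,0): Delta=2.0713 Bond=-69.8409
(2,1): Delta=-0.6489 Bond=107.3780
(2,2): Delta=0.0222 Bond=32.9469
(3,0): Delta=-1.7587 Bond=97.4478
(3,1): Delta=2.9085 Bond=-157.9614
(3,2): Delta=-1.4264 Bond=245.8888
(3,3): Delta=0.3389 Bond=-34.0815
V0=25.0101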